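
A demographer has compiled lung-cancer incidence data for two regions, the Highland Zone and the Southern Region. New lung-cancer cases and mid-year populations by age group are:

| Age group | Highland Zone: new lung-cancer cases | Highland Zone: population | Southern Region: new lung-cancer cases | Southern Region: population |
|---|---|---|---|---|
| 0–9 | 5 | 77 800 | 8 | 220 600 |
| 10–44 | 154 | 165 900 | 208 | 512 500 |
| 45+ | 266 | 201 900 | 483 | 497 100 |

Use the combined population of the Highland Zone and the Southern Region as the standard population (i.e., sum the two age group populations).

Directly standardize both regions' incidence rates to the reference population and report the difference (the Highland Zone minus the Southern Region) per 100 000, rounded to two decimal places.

36.07

Age-specific rates per 100 000 for the Highland Zone: 6.43, 92.83, 131.75.
For the Southern Region: 3.63, 40.59, 97.16.
Combined standard total = 1 675 800; weights = 0.1781, 0.4048, 0.4171.
The Highland Zone: 0.1781×6.43 + 0.4048×92.83 + 0.4171×131.75 = 93.6769 per 100 000.
The Southern Region: 0.1781×3.63 + 0.4048×40.59 + 0.4171×97.16 = 57.6039 per 100 000.
Difference = 93.6769 − 57.6039 = 36.0730.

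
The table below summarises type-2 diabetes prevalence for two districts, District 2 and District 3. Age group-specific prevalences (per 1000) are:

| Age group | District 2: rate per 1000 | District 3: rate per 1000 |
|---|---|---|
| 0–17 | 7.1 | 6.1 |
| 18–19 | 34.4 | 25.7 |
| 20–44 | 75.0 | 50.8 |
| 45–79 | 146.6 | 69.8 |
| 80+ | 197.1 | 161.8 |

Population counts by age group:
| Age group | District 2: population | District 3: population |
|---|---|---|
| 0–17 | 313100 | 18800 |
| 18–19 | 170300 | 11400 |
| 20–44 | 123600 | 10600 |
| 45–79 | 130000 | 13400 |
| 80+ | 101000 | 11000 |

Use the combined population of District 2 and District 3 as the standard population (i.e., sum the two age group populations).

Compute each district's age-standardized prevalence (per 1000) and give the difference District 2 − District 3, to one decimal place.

Combined standard total = 903200; weights = 0.3675, 0.2012, 0.1486, 0.1588, 0.1240.
District 2: 0.3675×7.1 + 0.2012×34.4 + 0.1486×75.0 + 0.1588×146.6 + 0.1240×197.1 = 68.3897 per 1000.
District 3: 0.3675×6.1 + 0.2012×25.7 + 0.1486×50.8 + 0.1588×69.8 + 0.1240×161.8 = 46.1056 per 1000.
Difference = 68.3897 − 46.1056 = 22.2842.

22.3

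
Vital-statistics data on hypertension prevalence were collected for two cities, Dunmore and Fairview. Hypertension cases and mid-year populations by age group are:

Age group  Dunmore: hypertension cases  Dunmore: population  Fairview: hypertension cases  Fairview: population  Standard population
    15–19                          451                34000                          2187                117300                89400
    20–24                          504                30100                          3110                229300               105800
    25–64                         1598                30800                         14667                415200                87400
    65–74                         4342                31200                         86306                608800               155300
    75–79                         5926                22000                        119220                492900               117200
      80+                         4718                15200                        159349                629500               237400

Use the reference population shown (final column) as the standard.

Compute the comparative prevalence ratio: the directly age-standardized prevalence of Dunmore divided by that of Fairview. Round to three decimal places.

1.152

Age-specific rates per 1000 for Dunmore: 13.265, 16.744, 51.883, 139.167, 269.364, 310.395.
For Fairview: 18.645, 13.563, 35.325, 141.764, 241.875, 253.136.
Standard total = 792500; weights = 0.1128, 0.1335, 0.1103, 0.1960, 0.1479, 0.2996.
Dunmore: 0.1128×13.265 + 0.1335×16.744 + 0.1103×51.883 + 0.1960×139.167 + 0.1479×269.364 + 0.2996×310.395 = 169.5416 per 1000.
Fairview: 0.1128×18.645 + 0.1335×13.563 + 0.1103×35.325 + 0.1960×141.764 + 0.1479×241.875 + 0.2996×253.136 = 147.1890 per 1000.
Ratio = 169.5416 ÷ 147.1890 = 1.15186.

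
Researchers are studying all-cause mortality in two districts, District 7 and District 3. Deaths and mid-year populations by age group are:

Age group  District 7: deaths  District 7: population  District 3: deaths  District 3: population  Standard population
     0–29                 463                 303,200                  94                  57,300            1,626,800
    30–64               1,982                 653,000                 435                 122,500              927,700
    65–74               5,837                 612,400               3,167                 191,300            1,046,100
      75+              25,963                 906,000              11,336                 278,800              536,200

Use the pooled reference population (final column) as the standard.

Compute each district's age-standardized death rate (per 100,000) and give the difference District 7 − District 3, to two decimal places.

-349.23

Age-specific rates per 100,000 for District 7: 152.70, 303.52, 953.14, 2865.67.
For District 3: 164.05, 355.10, 1655.51, 4066.00.
Standard total = 4,136,800; weights = 0.3933, 0.2243, 0.2529, 0.1296.
District 7: 0.3933×152.70 + 0.2243×303.52 + 0.2529×953.14 + 0.1296×2865.67 = 740.5835 per 100,000.
District 3: 0.3933×164.05 + 0.2243×355.10 + 0.2529×1655.51 + 0.1296×4066.00 = 1089.8097 per 100,000.
Difference = 740.5835 − 1089.8097 = -349.2261.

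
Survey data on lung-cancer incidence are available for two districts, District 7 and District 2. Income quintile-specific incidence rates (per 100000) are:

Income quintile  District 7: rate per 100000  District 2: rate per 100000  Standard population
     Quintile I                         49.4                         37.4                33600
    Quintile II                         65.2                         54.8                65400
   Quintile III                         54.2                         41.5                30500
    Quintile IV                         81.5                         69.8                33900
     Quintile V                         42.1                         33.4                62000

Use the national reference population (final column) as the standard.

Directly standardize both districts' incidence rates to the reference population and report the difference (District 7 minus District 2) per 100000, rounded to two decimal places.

Standard total = 225400; weights = 0.1491, 0.2902, 0.1353, 0.1504, 0.2751.
District 7: 0.1491×49.4 + 0.2902×65.2 + 0.1353×54.2 + 0.1504×81.5 + 0.2751×42.1 = 57.4537 per 100000.
District 2: 0.1491×37.4 + 0.2902×54.8 + 0.1353×41.5 + 0.1504×69.8 + 0.2751×33.4 = 46.7761 per 100000.
Difference = 57.4537 − 46.7761 = 10.6776.

10.68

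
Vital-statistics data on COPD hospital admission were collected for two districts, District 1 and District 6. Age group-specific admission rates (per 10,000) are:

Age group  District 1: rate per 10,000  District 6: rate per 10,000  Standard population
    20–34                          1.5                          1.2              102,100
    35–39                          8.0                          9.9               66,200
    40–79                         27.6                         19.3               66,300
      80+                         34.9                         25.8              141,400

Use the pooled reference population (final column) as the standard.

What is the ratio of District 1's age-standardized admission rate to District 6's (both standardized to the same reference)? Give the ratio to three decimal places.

Standard total = 376,000; weights = 0.2715, 0.1761, 0.1763, 0.3761.
District 1: 0.2715×1.5 + 0.1761×8.0 + 0.1763×27.6 + 0.3761×34.9 = 19.8072 per 10,000.
District 6: 0.2715×1.2 + 0.1761×9.9 + 0.1763×19.3 + 0.3761×25.8 = 15.1745 per 10,000.
Ratio = 19.8072 ÷ 15.1745 = 1.30529.

1.305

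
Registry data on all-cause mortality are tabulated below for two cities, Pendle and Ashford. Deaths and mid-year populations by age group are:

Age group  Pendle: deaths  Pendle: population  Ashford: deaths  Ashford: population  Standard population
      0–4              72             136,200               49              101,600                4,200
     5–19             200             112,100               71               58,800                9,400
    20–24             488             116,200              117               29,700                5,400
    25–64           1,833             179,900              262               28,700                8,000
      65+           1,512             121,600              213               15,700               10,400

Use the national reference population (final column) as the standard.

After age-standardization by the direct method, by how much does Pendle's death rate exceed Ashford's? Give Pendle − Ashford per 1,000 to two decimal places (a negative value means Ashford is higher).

Age-specific rates per 1,000 for Pendle: 0.529, 1.784, 4.200, 10.189, 12.434.
For Ashford: 0.482, 1.207, 3.939, 9.129, 13.567.
Standard total = 37,400; weights = 0.1123, 0.2513, 0.1444, 0.2139, 0.2781.
Pendle: 0.1123×0.529 + 0.2513×1.784 + 0.1444×4.200 + 0.2139×10.189 + 0.2781×12.434 = 6.7513 per 1,000.
Ashford: 0.1123×0.482 + 0.2513×1.207 + 0.1444×3.939 + 0.2139×9.129 + 0.2781×13.567 = 6.6518 per 1,000.
Difference = 6.7513 − 6.6518 = 0.0995.

0.10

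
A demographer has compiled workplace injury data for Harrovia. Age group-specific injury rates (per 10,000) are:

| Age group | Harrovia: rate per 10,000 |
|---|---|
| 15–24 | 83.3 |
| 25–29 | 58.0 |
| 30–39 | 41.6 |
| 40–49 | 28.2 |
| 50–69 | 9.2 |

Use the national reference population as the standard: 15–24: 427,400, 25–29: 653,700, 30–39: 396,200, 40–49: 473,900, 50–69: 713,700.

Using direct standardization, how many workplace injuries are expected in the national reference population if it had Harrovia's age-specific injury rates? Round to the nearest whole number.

Expected workplace injuries = Σ (standard pop × age-specific rate ÷ 10,000)
= 427,400×83.3/10,000 + 653,700×58.0/10,000 + 396,200×41.6/10,000 + 473,900×28.2/10,000 + 713,700×9.2/10,000
= 3560.24 + 3791.46 + 1648.19 + 1336.40 + 656.60 = 10992.90.

10993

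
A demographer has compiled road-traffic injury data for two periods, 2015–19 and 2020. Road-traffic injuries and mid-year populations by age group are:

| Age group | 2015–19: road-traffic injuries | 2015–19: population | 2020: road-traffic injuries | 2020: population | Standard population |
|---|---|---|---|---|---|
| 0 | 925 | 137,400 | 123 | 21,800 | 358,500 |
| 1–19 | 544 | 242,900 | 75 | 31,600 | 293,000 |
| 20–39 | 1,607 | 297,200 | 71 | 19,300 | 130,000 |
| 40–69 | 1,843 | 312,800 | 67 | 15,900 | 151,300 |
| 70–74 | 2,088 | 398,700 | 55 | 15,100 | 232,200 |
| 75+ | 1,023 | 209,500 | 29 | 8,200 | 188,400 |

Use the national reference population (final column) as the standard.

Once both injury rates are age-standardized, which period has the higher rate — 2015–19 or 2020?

2015–19

Age-specific rates per 100,000 for 2015–19: 673.22, 223.96, 540.71, 589.19, 523.70, 488.31.
For 2020: 564.22, 237.34, 367.88, 421.38, 364.24, 353.66.
Standard total = 1,353,400; weights = 0.2649, 0.2165, 0.0961, 0.1118, 0.1716, 0.1392.
2015–19: 0.2649×673.22 + 0.2165×223.96 + 0.0961×540.71 + 0.1118×589.19 + 0.1716×523.70 + 0.1392×488.31 = 502.4434 per 100,000.
2020: 0.2649×564.22 + 0.2165×237.34 + 0.0961×367.88 + 0.1118×421.38 + 0.1716×364.24 + 0.1392×353.66 = 395.0042 per 100,000.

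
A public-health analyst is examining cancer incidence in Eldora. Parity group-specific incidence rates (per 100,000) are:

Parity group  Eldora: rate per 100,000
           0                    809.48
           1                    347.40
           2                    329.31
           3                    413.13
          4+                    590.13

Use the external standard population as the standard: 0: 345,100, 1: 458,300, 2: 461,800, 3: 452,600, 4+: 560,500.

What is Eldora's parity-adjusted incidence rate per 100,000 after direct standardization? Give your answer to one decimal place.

Standard total = 2,278,300; weights = 0.1515, 0.2012, 0.2027, 0.1987, 0.2460.
Standardized rate: 0.1515×809.48 + 0.2012×347.40 + 0.2027×329.31 + 0.1987×413.13 + 0.2460×590.13 = 486.4991 per 100,000.

486.5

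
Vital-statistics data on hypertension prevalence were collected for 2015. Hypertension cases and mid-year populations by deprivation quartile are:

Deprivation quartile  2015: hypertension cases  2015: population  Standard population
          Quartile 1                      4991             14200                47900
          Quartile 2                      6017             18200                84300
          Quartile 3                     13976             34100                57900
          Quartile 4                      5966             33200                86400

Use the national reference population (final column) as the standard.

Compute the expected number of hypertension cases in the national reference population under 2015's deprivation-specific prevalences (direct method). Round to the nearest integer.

Deprivation-specific rates per 1000 for 2015: 351.479, 330.604, 409.853, 179.699.
Expected hypertension cases = Σ (standard pop × deprivation-specific rate ÷ 1000)
= 47900×351.479/1000 + 84300×330.604/1000 + 57900×409.853/1000 + 86400×179.699/1000
= 16835.84 + 27869.95 + 23730.51 + 15525.98 = 83962.27.

83962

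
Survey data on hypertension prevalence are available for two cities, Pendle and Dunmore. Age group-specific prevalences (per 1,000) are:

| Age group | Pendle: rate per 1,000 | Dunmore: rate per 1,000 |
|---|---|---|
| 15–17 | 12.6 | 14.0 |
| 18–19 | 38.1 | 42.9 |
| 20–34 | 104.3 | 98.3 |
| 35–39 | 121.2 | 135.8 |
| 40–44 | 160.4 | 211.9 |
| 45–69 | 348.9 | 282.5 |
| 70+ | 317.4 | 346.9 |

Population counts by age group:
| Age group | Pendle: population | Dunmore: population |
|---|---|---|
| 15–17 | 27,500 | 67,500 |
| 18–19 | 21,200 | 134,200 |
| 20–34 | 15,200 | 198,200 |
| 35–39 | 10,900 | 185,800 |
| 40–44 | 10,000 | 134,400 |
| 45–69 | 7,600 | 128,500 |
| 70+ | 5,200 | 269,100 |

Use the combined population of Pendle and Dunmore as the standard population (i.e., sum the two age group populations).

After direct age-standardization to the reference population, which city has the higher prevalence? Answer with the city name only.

Dunmore

Combined standard total = 1,215,300; weights = 0.0782, 0.1279, 0.1756, 0.1619, 0.1188, 0.1120, 0.2257.
Pendle: 0.0782×12.6 + 0.1279×38.1 + 0.1756×104.3 + 0.1619×121.2 + 0.1188×160.4 + 0.1120×348.9 + 0.2257×317.4 = 173.5582 per 1,000.
Dunmore: 0.0782×14.0 + 0.1279×42.9 + 0.1756×98.3 + 0.1619×135.8 + 0.1188×211.9 + 0.1120×282.5 + 0.2257×346.9 = 180.9323 per 1,000.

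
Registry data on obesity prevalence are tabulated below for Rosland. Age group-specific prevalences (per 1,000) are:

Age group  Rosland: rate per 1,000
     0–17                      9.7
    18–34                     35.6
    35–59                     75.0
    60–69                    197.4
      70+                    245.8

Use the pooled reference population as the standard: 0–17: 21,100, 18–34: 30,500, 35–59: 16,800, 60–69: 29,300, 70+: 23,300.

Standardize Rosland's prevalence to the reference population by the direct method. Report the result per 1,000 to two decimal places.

Standard total = 121,000; weights = 0.1744, 0.2521, 0.1388, 0.2421, 0.1926.
Standardized rate: 0.1744×9.7 + 0.2521×35.6 + 0.1388×75.0 + 0.2421×197.4 + 0.1926×245.8 = 116.2102 per 1,000.

116.21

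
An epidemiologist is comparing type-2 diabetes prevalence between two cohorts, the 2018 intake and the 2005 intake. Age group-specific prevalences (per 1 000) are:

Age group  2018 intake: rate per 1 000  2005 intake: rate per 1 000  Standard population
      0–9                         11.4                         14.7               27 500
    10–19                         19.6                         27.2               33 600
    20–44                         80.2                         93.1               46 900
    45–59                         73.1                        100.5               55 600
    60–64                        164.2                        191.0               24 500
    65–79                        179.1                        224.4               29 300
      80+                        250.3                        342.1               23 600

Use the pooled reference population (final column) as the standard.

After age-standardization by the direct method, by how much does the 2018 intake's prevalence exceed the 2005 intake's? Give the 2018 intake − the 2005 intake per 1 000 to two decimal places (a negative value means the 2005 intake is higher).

Standard total = 241 000; weights = 0.1141, 0.1394, 0.1946, 0.2307, 0.1017, 0.1216, 0.0979.
The 2018 intake: 0.1141×11.4 + 0.1394×19.6 + 0.1946×80.2 + 0.2307×73.1 + 0.1017×164.2 + 0.1216×179.1 + 0.0979×250.3 = 99.4830 per 1 000.
The 2005 intake: 0.1141×14.7 + 0.1394×27.2 + 0.1946×93.1 + 0.2307×100.5 + 0.1017×191.0 + 0.1216×224.4 + 0.0979×342.1 = 126.9724 per 1 000.
Difference = 99.4830 − 126.9724 = -27.4893.

-27.49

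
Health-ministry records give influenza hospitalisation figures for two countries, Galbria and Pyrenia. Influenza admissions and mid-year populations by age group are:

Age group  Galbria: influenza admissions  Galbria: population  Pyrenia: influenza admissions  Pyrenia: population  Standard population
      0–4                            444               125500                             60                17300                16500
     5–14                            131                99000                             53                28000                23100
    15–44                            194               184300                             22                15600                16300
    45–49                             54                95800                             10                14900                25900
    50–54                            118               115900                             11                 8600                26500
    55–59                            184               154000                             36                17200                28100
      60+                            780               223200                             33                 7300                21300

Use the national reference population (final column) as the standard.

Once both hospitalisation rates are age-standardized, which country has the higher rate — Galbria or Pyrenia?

Pyrenia

Age-specific rates per 100000 for Galbria: 353.78, 132.32, 105.26, 56.37, 101.81, 119.48, 349.46.
For Pyrenia: 346.82, 189.29, 141.03, 67.11, 127.91, 209.30, 452.05.
Standard total = 157700; weights = 0.1046, 0.1465, 0.1034, 0.1642, 0.1680, 0.1782, 0.1351.
Galbria: 0.1046×353.78 + 0.1465×132.32 + 0.1034×105.26 + 0.1642×56.37 + 0.1680×101.81 + 0.1782×119.48 + 0.1351×349.46 = 162.1356 per 100000.
Pyrenia: 0.1046×346.82 + 0.1465×189.29 + 0.1034×141.03 + 0.1642×67.11 + 0.1680×127.91 + 0.1782×209.30 + 0.1351×452.05 = 209.4592 per 100000.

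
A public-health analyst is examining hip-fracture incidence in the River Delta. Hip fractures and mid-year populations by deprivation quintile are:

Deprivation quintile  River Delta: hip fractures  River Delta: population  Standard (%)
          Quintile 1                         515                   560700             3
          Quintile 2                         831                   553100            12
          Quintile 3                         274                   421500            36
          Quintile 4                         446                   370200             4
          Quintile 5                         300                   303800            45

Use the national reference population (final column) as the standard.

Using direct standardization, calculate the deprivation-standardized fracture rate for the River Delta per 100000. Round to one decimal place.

Deprivation-specific rates per 100000 for the River Delta: 91.85, 150.24, 65.01, 120.48, 98.75.
Standard weights: 0.03, 0.12, 0.36, 0.04, 0.45.
Standardized rate: 0.0300×91.85 + 0.1200×150.24 + 0.3600×65.01 + 0.0400×120.48 + 0.4500×98.75 = 93.4431 per 100000.

93.4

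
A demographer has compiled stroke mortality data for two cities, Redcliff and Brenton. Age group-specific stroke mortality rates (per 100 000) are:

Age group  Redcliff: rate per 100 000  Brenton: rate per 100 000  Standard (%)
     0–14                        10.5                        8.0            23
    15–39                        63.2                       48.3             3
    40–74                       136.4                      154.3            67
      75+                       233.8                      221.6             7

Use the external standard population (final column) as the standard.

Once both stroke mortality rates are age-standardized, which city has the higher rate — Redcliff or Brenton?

Brenton

Standard weights: 0.23, 0.03, 0.67, 0.07.
Redcliff: 0.2300×10.5 + 0.0300×63.2 + 0.6700×136.4 + 0.0700×233.8 = 112.0650 per 100 000.
Brenton: 0.2300×8.0 + 0.0300×48.3 + 0.6700×154.3 + 0.0700×221.6 = 122.1820 per 100 000.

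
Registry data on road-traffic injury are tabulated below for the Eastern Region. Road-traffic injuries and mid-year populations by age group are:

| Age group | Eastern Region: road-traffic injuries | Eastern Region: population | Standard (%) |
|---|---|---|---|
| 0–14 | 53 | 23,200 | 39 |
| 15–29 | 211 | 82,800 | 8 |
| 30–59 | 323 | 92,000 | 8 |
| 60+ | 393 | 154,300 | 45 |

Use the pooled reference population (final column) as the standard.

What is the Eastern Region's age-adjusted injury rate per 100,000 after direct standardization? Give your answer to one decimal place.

Age-specific rates per 100,000 for the Eastern Region: 228.45, 254.83, 351.09, 254.70.
Standard weights: 0.39, 0.08, 0.08, 0.45.
Standardized rate: 0.3900×228.45 + 0.0800×254.83 + 0.0800×351.09 + 0.4500×254.70 = 252.1826 per 100,000.

252.2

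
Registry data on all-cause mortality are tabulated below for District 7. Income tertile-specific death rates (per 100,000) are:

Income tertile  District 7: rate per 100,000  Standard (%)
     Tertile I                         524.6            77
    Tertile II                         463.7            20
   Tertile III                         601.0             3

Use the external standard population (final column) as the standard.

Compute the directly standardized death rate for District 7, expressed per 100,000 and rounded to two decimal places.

514.71

Standard weights: 0.77, 0.20, 0.03.
Standardized rate: 0.7700×524.6 + 0.2000×463.7 + 0.0300×601.0 = 514.7120 per 100,000.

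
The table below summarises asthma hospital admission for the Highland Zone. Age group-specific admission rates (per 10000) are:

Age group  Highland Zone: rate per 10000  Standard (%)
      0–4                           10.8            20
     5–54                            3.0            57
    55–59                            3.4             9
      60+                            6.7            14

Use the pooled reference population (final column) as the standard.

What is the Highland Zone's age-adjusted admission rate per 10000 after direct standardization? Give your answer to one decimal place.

5.1

Standard weights: 0.20, 0.57, 0.09, 0.14.
Standardized rate: 0.2000×10.8 + 0.5700×3.0 + 0.0900×3.4 + 0.1400×6.7 = 5.1140 per 10000.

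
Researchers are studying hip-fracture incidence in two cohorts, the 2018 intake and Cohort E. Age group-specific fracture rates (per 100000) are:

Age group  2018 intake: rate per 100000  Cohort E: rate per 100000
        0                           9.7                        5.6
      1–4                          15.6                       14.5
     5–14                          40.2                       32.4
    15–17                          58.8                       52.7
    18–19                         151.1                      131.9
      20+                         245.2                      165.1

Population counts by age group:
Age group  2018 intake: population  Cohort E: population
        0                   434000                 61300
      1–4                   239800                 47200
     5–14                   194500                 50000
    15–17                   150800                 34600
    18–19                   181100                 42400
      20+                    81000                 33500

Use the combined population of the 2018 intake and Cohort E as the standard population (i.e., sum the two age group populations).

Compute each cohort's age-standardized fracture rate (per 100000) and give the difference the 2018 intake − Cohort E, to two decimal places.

Combined standard total = 1550200; weights = 0.3195, 0.1851, 0.1577, 0.1196, 0.1442, 0.0739.
The 2018 intake: 0.3195×9.7 + 0.1851×15.6 + 0.1577×40.2 + 0.1196×58.8 + 0.1442×151.1 + 0.0739×245.2 = 59.2558 per 100000.
Cohort E: 0.3195×5.6 + 0.1851×14.5 + 0.1577×32.4 + 0.1196×52.7 + 0.1442×131.9 + 0.0739×165.1 = 47.0979 per 100000.
Difference = 59.2558 − 47.0979 = 12.1579.

12.16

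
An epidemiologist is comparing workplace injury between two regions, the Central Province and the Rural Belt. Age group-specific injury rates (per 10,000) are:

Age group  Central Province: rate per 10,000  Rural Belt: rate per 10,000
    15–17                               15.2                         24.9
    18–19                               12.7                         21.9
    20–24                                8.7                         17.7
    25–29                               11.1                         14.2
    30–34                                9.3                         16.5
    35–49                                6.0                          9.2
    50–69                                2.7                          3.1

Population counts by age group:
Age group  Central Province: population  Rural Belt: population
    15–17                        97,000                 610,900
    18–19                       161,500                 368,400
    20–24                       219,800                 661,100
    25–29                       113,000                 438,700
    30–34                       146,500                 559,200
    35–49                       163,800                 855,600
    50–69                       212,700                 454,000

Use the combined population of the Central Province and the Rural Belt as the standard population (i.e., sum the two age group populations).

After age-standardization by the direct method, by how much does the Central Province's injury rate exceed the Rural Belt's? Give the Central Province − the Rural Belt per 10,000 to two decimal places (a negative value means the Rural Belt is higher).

Combined standard total = 5,062,200; weights = 0.1398, 0.1047, 0.1740, 0.1090, 0.1394, 0.2014, 0.1317.
The Central Province: 0.1398×15.2 + 0.1047×12.7 + 0.1740×8.7 + 0.1090×11.1 + 0.1394×9.3 + 0.2014×6.0 + 0.1317×2.7 = 9.0390 per 10,000.
The Rural Belt: 0.1398×24.9 + 0.1047×21.9 + 0.1740×17.7 + 0.1090×14.2 + 0.1394×16.5 + 0.2014×9.2 + 0.1317×3.1 = 14.9632 per 10,000.
Difference = 9.0390 − 14.9632 = -5.9243.

-5.92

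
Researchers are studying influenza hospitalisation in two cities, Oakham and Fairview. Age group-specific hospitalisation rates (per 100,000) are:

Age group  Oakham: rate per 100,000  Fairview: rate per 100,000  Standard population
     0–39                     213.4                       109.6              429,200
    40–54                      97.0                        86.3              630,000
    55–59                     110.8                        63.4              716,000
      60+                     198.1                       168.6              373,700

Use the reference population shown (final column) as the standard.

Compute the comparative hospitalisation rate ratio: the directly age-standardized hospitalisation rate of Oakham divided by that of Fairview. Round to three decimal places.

Standard total = 2,148,900; weights = 0.1997, 0.2932, 0.3332, 0.1739.
Oakham: 0.1997×213.4 + 0.2932×97.0 + 0.3332×110.8 + 0.1739×198.1 = 142.4282 per 100,000.
Fairview: 0.1997×109.6 + 0.2932×86.3 + 0.3332×63.4 + 0.1739×168.6 = 97.6358 per 100,000.
Ratio = 142.4282 ÷ 97.6358 = 1.45877.

1.459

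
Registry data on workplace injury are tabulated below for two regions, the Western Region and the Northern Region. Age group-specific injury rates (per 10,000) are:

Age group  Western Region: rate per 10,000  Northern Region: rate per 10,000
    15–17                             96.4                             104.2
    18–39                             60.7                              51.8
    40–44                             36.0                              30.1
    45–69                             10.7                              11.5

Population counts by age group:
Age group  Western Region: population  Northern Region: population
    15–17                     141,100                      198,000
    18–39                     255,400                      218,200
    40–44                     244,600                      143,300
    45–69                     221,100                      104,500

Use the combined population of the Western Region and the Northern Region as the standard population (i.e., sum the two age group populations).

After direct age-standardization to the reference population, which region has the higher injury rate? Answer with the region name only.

Combined standard total = 1,526,200; weights = 0.2222, 0.3103, 0.2542, 0.2133.
The Western Region: 0.2222×96.4 + 0.3103×60.7 + 0.2542×36.0 + 0.2133×10.7 = 51.6872 per 10,000.
The Northern Region: 0.2222×104.2 + 0.3103×51.8 + 0.2542×30.1 + 0.2133×11.5 = 49.3296 per 10,000.
The crude rates (46.71 vs 56.40) would put the Northern Region higher, but that reflects its age composition; once standardized to a common age structure, the Western Region has the higher underlying rate.

Western Region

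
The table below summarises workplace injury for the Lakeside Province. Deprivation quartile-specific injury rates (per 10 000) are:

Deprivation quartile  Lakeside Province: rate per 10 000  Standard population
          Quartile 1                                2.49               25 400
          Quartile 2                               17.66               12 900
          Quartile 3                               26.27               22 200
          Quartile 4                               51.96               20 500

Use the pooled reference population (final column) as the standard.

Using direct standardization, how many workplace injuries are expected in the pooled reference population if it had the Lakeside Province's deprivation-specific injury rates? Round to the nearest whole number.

Expected workplace injuries = Σ (standard pop × deprivation-specific rate ÷ 10 000)
= 25 400×2.49/10 000 + 12 900×17.66/10 000 + 22 200×26.27/10 000 + 20 500×51.96/10 000
= 6.32 + 22.78 + 58.32 + 106.52 = 193.94.

194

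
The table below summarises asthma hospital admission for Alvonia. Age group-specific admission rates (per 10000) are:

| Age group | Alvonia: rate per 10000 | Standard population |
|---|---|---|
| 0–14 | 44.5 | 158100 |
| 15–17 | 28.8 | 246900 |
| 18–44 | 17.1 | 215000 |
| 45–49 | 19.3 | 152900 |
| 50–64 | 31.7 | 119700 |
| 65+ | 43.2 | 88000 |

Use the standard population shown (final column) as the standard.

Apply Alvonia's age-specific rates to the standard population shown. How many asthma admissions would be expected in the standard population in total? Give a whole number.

2837

Expected asthma admissions = Σ (standard pop × age-specific rate ÷ 10000)
= 158100×44.5/10000 + 246900×28.8/10000 + 215000×17.1/10000 + 152900×19.3/10000 + 119700×31.7/10000 + 88000×43.2/10000
= 703.54 + 711.07 + 367.65 + 295.10 + 379.45 + 380.16 = 2836.97.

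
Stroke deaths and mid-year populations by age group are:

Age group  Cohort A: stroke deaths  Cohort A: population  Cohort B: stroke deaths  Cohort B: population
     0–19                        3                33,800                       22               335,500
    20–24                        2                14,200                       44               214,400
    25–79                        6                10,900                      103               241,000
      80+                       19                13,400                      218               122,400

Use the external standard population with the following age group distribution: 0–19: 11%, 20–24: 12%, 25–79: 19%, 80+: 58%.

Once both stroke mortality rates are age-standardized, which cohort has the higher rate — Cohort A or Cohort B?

Age-specific rates per 100,000 for Cohort A: 8.88, 14.08, 55.05, 141.79.
For Cohort B: 6.56, 20.52, 42.74, 178.10.
Standard weights: 0.11, 0.12, 0.19, 0.58.
Cohort A: 0.1100×8.88 + 0.1200×14.08 + 0.1900×55.05 + 0.5800×141.79 = 95.3640 per 100,000.
Cohort B: 0.1100×6.56 + 0.1200×20.52 + 0.1900×42.74 + 0.5800×178.10 = 114.6050 per 100,000.

Cohort B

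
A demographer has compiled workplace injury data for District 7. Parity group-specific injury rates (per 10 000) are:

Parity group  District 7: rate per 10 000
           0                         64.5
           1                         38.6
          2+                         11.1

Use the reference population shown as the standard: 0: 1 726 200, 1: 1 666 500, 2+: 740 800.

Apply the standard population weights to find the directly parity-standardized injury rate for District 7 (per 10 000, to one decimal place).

Standard total = 4 133 500; weights = 0.4176, 0.4032, 0.1792.
Standardized rate: 0.4176×64.5 + 0.4032×38.6 + 0.1792×11.1 = 44.4876 per 10 000.

44.5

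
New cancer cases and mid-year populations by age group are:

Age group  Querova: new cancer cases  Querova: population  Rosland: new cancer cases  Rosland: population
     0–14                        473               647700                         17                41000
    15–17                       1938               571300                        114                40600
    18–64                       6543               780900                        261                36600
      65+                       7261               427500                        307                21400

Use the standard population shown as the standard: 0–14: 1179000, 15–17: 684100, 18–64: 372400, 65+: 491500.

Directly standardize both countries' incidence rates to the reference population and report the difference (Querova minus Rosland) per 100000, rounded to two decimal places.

Age-specific rates per 100000 for Querova: 73.03, 339.23, 837.88, 1698.48.
For Rosland: 41.46, 280.79, 713.11, 1434.58.
Standard total = 2727000; weights = 0.4323, 0.2509, 0.1366, 0.1802.
Querova: 0.4323×73.03 + 0.2509×339.23 + 0.1366×837.88 + 0.1802×1698.48 = 537.2179 per 100000.
Rosland: 0.4323×41.46 + 0.2509×280.79 + 0.1366×713.11 + 0.1802×1434.58 = 444.3096 per 100000.
Difference = 537.2179 − 444.3096 = 92.9083.

92.91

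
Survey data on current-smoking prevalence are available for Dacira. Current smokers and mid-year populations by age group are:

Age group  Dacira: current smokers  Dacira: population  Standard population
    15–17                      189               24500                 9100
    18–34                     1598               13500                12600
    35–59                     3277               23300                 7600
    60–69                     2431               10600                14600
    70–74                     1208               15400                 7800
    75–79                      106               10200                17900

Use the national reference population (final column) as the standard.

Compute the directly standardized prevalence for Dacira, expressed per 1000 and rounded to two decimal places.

97.37

Age-specific rates per 1000 for Dacira: 7.714, 118.370, 140.644, 229.340, 78.442, 10.392.
Standard total = 69600; weights = 0.1307, 0.1810, 0.1092, 0.2098, 0.1121, 0.2572.
Standardized rate: 0.1307×7.714 + 0.1810×118.370 + 0.1092×140.644 + 0.2098×229.340 + 0.1121×78.442 + 0.2572×10.392 = 97.3676 per 1000.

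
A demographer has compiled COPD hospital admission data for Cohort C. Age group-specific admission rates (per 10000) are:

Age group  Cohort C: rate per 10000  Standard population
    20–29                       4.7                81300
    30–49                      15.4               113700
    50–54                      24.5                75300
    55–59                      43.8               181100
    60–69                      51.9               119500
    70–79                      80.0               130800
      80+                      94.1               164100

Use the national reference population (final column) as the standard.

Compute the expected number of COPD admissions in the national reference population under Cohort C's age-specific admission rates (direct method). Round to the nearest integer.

4402

Expected COPD admissions = Σ (standard pop × age-specific rate ÷ 10000)
= 81300×4.7/10000 + 113700×15.4/10000 + 75300×24.5/10000 + 181100×43.8/10000 + 119500×51.9/10000 + 130800×80.0/10000 + 164100×94.1/10000
= 38.21 + 175.10 + 184.49 + 793.22 + 620.21 + 1046.40 + 1544.18 = 4401.80.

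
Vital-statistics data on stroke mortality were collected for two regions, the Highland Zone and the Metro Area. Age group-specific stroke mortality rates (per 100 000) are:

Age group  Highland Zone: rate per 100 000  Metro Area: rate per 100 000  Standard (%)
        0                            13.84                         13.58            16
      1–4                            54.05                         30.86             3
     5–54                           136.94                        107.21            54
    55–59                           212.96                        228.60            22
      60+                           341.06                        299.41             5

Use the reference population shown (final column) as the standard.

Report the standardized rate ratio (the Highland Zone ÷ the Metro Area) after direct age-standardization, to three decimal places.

1.122

Standard weights: 0.16, 0.03, 0.54, 0.22, 0.05.
The Highland Zone: 0.1600×13.84 + 0.0300×54.05 + 0.5400×136.94 + 0.2200×212.96 + 0.0500×341.06 = 141.6877 per 100 000.
The Metro Area: 0.1600×13.58 + 0.0300×30.86 + 0.5400×107.21 + 0.2200×228.60 + 0.0500×299.41 = 126.2545 per 100 000.
Ratio = 141.6877 ÷ 126.2545 = 1.12224.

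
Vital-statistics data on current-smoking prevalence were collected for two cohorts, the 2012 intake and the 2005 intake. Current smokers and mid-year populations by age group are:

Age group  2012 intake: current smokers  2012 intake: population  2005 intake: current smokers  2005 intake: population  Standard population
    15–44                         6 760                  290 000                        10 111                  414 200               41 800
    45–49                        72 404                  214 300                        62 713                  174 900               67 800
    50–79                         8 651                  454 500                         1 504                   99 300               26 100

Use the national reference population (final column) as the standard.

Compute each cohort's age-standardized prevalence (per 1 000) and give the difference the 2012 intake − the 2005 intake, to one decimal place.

Age-specific rates per 1 000 for the 2012 intake: 23.310, 337.863, 19.034.
For the 2005 intake: 24.411, 358.565, 15.146.
Standard total = 135 700; weights = 0.3080, 0.4996, 0.1923.
The 2012 intake: 0.3080×23.310 + 0.4996×337.863 + 0.1923×19.034 = 179.6482 per 1 000.
The 2005 intake: 0.3080×24.411 + 0.4996×358.565 + 0.1923×15.146 = 189.5828 per 1 000.
Difference = 179.6482 − 189.5828 = -9.9346.

-9.9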